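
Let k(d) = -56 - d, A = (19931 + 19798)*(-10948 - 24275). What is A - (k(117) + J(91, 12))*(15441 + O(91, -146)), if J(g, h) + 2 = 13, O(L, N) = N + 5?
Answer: -1396895967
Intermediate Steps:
O(L, N) = 5 + N
J(g, h) = 11 (J(g, h) = -2 + 13 = 11)
A = -1399374567 (A = 39729*(-35223) = -1399374567)
A - (k(117) + J(91, 12))*(15441 + O(91, -146)) = -1399374567 - ((-56 - 1*117) + 11)*(15441 + (5 - 146)) = -1399374567 - ((-56 - 117) + 11)*(15441 - 141) = -1399374567 - (-173 + 11)*15300 = -1399374567 - (-162)*15300 = -1399374567 - 1*(-2478600) = -1399374567 + 2478600 = -1396895967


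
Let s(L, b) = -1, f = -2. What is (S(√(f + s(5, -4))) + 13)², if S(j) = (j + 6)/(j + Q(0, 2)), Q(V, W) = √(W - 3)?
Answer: 175 + 96*I + 7*√3/2 - 90*I*√3 ≈ 181.06 - 59.885*I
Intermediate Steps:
Q(V, W) = √(-3 + W)
S(j) = (6 + j)/(I + j) (S(j) = (j + 6)/(j + √(-3 + 2)) = (6 + j)/(j + √(-1)) = (6 + j)/(j + I) = (6 + j)/(I + j))
(S(√(f + s(5, -4))) + 13)² = ((6 + √(-2 - 1))/(I + √(-2 - 1)) + 13)² = ((6 + √(-3))/(I + √(-3)) + 13)² = ((6 + I*√3)/(I + I*√3) + 13)² = (13 + (6 + I*√3)/(I + I*√3))²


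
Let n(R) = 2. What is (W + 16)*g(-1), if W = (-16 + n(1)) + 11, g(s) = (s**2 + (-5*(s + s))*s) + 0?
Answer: -117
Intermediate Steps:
g(s) = -9*s**2 (g(s) = (s**2 + (-10*s)*s) + 0 = (s**2 - 10*s**2) + 0 = -9*s**2 + 0 = -9*s**2)
W = -3 (W = (-16 + 2) + 11 = -14 + 11 = -3)
(W + 16)*g(-1) = (-3 + 16)*(-9*(-1)**2) = 13*(-9*1) = 13*(-9) = -117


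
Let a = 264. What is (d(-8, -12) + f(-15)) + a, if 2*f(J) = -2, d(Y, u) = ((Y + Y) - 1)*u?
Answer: 467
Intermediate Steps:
d(Y, u) = u*(-1 + 2*Y) (d(Y, u) = (2*Y - 1)*u = (-1 + 2*Y)*u = u*(-1 + 2*Y))
f(J) = -1 (f(J) = (½)*(-2) = -1)
(d(-8, -12) + f(-15)) + a = (-12*(-1 + 2*(-8)) - 1) + 264 = (-12*(-1 - 16) - 1) + 264 = (-12*(-17) - 1) + 264 = (204 - 1) + 264 = 203 + 264 = 467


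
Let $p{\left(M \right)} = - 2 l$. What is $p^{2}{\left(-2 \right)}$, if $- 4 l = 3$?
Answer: $\frac{9}{4} \approx 2.25$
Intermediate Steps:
$l = - \frac{3}{4}$ ($l = \left(- \frac{1}{4}\right) 3 = - \frac{3}{4} \approx -0.75$)
$p{\left(M \right)} = \frac{3}{2}$ ($p{\left(M \right)} = \left(-2\right) \left(- \frac{3}{4}\right) = \frac{3}{2}$)
$p^{2}{\left(-2 \right)} = \left(\frac{3}{2}\right)^{2} = \frac{9}{4}$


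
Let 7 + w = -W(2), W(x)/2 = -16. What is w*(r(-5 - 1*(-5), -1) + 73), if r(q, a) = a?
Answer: 1800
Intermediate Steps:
W(x) = -32 (W(x) = 2*(-16) = -32)
w = 25 (w = -7 - 1*(-32) = -7 + 32 = 25)
w*(r(-5 - 1*(-5), -1) + 73) = 25*(-1 + 73) = 25*72 = 1800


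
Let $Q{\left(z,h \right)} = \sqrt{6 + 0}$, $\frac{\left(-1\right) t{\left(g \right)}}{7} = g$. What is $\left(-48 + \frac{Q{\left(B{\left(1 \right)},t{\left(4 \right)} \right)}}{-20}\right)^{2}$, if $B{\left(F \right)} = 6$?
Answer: $\frac{\left(960 + \sqrt{6}\right)^{2}}{400} \approx 2315.8$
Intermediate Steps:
$t{\left(g \right)} = - 7 g$
$Q{\left(z,h \right)} = \sqrt{6}$
$\left(-48 + \frac{Q{\left(B{\left(1 \right)},t{\left(4 \right)} \right)}}{-20}\right)^{2} = \left(-48 + \frac{\sqrt{6}}{-20}\right)^{2} = \left(-48 + \sqrt{6} \left(- \frac{1}{20}\right)\right)^{2} = \left(-48 - \frac{\sqrt{6}}{20}\right)^{2}$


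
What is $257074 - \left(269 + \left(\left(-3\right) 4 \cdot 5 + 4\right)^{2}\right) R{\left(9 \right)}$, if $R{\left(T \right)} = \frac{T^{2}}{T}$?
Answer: $226429$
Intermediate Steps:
$R{\left(T \right)} = T$
$257074 - \left(269 + \left(\left(-3\right) 4 \cdot 5 + 4\right)^{2}\right) R{\left(9 \right)} = 257074 - \left(269 + \left(\left(-3\right) 4 \cdot 5 + 4\right)^{2}\right) 9 = 257074 - \left(269 + \left(\left(-12\right) 5 + 4\right)^{2}\right) 9 = 257074 - \left(269 + \left(-60 + 4\right)^{2}\right) 9 = 257074 - \left(269 + \left(-56\right)^{2}\right) 9 = 257074 - \left(269 + 3136\right) 9 = 257074 - 3405 \cdot 9 = 257074 - 30645 = 226429$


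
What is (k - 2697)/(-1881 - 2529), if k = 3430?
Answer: -733/4410 ≈ -0.16621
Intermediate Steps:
(k - 2697)/(-1881 - 2529) = (3430 - 2697)/(-1881 - 2529) = 733/(-4410) = 733*(-1/4410) = -733/4410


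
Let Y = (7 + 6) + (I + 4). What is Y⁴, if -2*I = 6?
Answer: 38416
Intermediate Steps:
I = -3 (I = -½*6 = -3)
Y = 14 (Y = (7 + 6) + (-3 + 4) = 13 + 1 = 14)
Y⁴ = 14⁴ = 38416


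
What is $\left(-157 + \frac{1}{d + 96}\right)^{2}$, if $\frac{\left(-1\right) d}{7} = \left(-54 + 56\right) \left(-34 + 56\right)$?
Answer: $\frac{1107891225}{44944} \approx 24650.0$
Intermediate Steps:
$d = -308$ ($d = - 7 \left(-54 + 56\right) \left(-34 + 56\right) = - 7 \cdot 2 \cdot 22 = \left(-7\right) 44 = -308$)
$\left(-157 + \frac{1}{d + 96}\right)^{2} = \left(-157 + \frac{1}{-308 + 96}\right)^{2} = \left(-157 + \frac{1}{-212}\right)^{2} = \left(-157 - \frac{1}{212}\right)^{2} = \left(- \frac{33285}{212}\right)^{2} = \frac{1107891225}{44944}$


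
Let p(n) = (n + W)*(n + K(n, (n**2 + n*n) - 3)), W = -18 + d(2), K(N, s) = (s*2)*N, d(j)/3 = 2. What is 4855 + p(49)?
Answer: 17407842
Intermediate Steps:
d(j) = 6 (d(j) = 3*2 = 6)
K(N, s) = 2*N*s (K(N, s) = (2*s)*N = 2*N*s)
W = -12 (W = -18 + 6 = -12)
p(n) = (-12 + n)*(n + 2*n*(-3 + 2*n**2)) (p(n) = (n - 12)*(n + 2*n*((n**2 + n*n) - 3)) = (-12 + n)*(n + 2*n*((n**2 + n**2) - 3)) = (-12 + n)*(n + 2*n*(2*n**2 - 3)) = (-12 + n)*(n + 2*n*(-3 + 2*n**2)))
4855 + p(49) = 4855 + 49*(60 - 48*49**2 - 5*49 + 4*49**3) = 4855 + 49*(60 - 48*2401 - 245 + 4*117649) = 4855 + 49*(60 - 115248 - 245 + 470596) = 4855 + 49*355163 = 4855 + 17402987 = 17407842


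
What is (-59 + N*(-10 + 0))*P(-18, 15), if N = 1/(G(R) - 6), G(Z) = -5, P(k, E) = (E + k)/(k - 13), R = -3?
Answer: -1917/341 ≈ -5.6217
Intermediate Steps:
P(k, E) = (E + k)/(-13 + k)
N = -1/11 (N = 1/(-5 - 6) = 1/(-11) = -1/11 ≈ -0.090909)
(-59 + N*(-10 + 0))*P(-18, 15) = (-59 - (-10 + 0)/11)*((15 - 18)/(-13 - 18)) = (-59 - 1/11*(-10))*(-3/(-31)) = (-59 + 10/11)*(-1/31*(-3)) = -639/11*3/31 = -1917/341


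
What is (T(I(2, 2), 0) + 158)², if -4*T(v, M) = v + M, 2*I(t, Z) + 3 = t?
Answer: 1600225/64 ≈ 25004.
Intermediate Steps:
I(t, Z) = -3/2 + t/2
T(v, M) = -M/4 - v/4 (T(v, M) = -(v + M)/4 = -(M + v)/4 = -M/4 - v/4)
(T(I(2, 2), 0) + 158)² = ((-¼*0 - (-3/2 + (½)*2)/4) + 158)² = ((0 - (-3/2 + 1)/4) + 158)² = ((0 - ¼*(-½)) + 158)² = ((0 + ⅛) + 158)² = (⅛ + 158)² = (1265/8)² = 1600225/64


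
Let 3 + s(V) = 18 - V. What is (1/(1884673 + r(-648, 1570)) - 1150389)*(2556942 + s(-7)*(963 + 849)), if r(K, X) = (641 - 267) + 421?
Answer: -2816264213595959553/942734 ≈ -2.9873e+12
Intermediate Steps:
r(K, X) = 795 (r(K, X) = 374 + 421 = 795)
s(V) = 15 - V (s(V) = -3 + (18 - V) = 15 - V)
(1/(1884673 + r(-648, 1570)) - 1150389)*(2556942 + s(-7)*(963 + 849)) = (1/(1884673 + 795) - 1150389)*(2556942 + (15 - 1*(-7))*(963 + 849)) = (1/1885468 - 1150389)*(2556942 + (15 + 7)*1812) = (1/1885468 - 1150389)*(2556942 + 22*1812) = -2169021647051*(2556942 + 39864)/1885468 = -2169021647051/1885468*2596806 = -2816264213595959553/942734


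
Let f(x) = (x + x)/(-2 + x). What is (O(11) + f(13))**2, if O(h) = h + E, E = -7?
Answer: 4900/121 ≈ 40.496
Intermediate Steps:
f(x) = 2*x/(-2 + x) (f(x) = (2*x)/(-2 + x) = 2*x/(-2 + x))
O(h) = -7 + h (O(h) = h - 7 = -7 + h)
(O(11) + f(13))**2 = ((-7 + 11) + 2*13/(-2 + 13))**2 = (4 + 2*13/11)**2 = (4 + 2*13*(1/11))**2 = (4 + 26/11)**2 = (70/11)**2 = 4900/121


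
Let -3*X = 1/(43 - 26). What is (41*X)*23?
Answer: -943/51 ≈ -18.490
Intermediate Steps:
X = -1/51 (X = -1/(3*(43 - 26)) = -1/3/17 = -1/3*1/17 = -1/51 ≈ -0.019608)
(41*X)*23 = (41*(-1/51))*23 = -41/51*23 = -943/51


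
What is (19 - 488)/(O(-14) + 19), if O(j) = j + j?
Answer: 469/9 ≈ 52.111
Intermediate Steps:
O(j) = 2*j
(19 - 488)/(O(-14) + 19) = (19 - 488)/(2*(-14) + 19) = -469/(-28 + 19) = -469/(-9) = -469*(-⅑) = 469/9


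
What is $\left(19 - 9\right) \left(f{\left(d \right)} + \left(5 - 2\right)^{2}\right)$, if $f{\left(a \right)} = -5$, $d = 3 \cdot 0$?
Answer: $40$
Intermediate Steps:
$d = 0$
$\left(19 - 9\right) \left(f{\left(d \right)} + \left(5 - 2\right)^{2}\right) = \left(19 - 9\right) \left(-5 + \left(5 - 2\right)^{2}\right) = \left(19 - 9\right) \left(-5 + 3^{2}\right) = 10 \left(-5 + 9\right) = 10 \cdot 4 = 40$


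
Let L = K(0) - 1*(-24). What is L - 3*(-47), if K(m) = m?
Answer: 165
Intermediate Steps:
L = 24 (L = 0 - 1*(-24) = 0 + 24 = 24)
L - 3*(-47) = 24 - 3*(-47) = 24 + 141 = 165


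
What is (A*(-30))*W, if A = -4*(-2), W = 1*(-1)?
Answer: 240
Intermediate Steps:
W = -1
A = 8
(A*(-30))*W = (8*(-30))*(-1) = -240*(-1) = 240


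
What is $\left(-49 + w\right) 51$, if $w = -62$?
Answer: $-5661$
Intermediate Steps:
$\left(-49 + w\right) 51 = \left(-49 - 62\right) 51 = \left(-111\right) 51 = -5661$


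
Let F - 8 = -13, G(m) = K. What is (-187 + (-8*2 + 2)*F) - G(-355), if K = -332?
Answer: 215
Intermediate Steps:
G(m) = -332
F = -5 (F = 8 - 13 = -5)
(-187 + (-8*2 + 2)*F) - G(-355) = (-187 + (-8*2 + 2)*(-5)) - 1*(-332) = (-187 + (-16 + 2)*(-5)) + 332 = (-187 - 14*(-5)) + 332 = (-187 + 70) + 332 = -117 + 332 = 215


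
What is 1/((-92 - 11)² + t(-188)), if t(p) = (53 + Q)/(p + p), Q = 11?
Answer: 47/498615 ≈ 9.4261e-5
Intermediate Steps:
t(p) = 32/p (t(p) = (53 + 11)/(p + p) = 64/((2*p)) = 64*(1/(2*p)) = 32/p)
1/((-92 - 11)² + t(-188)) = 1/((-92 - 11)² + 32/(-188)) = 1/((-103)² + 32*(-1/188)) = 1/(10609 - 8/47) = 1/(498615/47) = 47/498615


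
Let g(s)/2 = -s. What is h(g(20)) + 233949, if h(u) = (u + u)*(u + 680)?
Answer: 182749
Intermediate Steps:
g(s) = -2*s (g(s) = 2*(-s) = -2*s)
h(u) = 2*u*(680 + u) (h(u) = (2*u)*(680 + u) = 2*u*(680 + u))
h(g(20)) + 233949 = 2*(-2*20)*(680 - 2*20) + 233949 = 2*(-40)*(680 - 40) + 233949 = 2*(-40)*640 + 233949 = -51200 + 233949 = 182749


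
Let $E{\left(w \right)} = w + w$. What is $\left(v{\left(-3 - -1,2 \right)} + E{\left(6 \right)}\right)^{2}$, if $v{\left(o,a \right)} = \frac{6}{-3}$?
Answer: $100$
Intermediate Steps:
$v{\left(o,a \right)} = -2$ ($v{\left(o,a \right)} = 6 \left(- \frac{1}{3}\right) = -2$)
$E{\left(w \right)} = 2 w$
$\left(v{\left(-3 - -1,2 \right)} + E{\left(6 \right)}\right)^{2} = \left(-2 + 2 \cdot 6\right)^{2} = \left(-2 + 12\right)^{2} = 10^{2} = 100$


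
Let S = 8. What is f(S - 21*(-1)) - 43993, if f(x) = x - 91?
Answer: -44055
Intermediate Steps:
f(x) = -91 + x
f(S - 21*(-1)) - 43993 = (-91 + (8 - 21*(-1))) - 43993 = (-91 + (8 - 7*(-3))) - 43993 = (-91 + (8 + 21)) - 43993 = (-91 + 29) - 43993 = -62 - 43993 = -44055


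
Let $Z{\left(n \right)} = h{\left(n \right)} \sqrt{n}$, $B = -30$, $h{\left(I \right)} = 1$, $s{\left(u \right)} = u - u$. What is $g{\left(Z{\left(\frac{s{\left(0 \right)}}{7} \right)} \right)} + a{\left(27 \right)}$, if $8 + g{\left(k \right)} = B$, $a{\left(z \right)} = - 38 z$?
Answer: $-1064$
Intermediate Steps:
$s{\left(u \right)} = 0$
$Z{\left(n \right)} = \sqrt{n}$ ($Z{\left(n \right)} = 1 \sqrt{n} = \sqrt{n}$)
$g{\left(k \right)} = -38$ ($g{\left(k \right)} = -8 - 30 = -38$)
$g{\left(Z{\left(\frac{s{\left(0 \right)}}{7} \right)} \right)} + a{\left(27 \right)} = -38 - 1026 = -1064$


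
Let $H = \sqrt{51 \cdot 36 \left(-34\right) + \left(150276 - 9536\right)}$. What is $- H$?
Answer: $- 2 \sqrt{19579} \approx -279.85$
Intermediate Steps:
$H = 2 \sqrt{19579}$ ($H = \sqrt{1836 \left(-34\right) + 140740} = \sqrt{-62424 + 140740} = \sqrt{78316} = 2 \sqrt{19579} \approx 279.85$)
$- H = - 2 \sqrt{19579}$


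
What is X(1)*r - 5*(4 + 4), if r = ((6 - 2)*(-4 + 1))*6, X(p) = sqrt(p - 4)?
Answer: -40 - 72*I*sqrt(3) ≈ -40.0 - 124.71*I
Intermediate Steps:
X(p) = sqrt(-4 + p)
r = -72 (r = (4*(-3))*6 = -12*6 = -72)
X(1)*r - 5*(4 + 4) = sqrt(-4 + 1)*(-72) - 5*(4 + 4) = sqrt(-3)*(-72) - 5*8 = (I*sqrt(3))*(-72) - 40 = -72*I*sqrt(3) - 40 = -40 - 72*I*sqrt(3)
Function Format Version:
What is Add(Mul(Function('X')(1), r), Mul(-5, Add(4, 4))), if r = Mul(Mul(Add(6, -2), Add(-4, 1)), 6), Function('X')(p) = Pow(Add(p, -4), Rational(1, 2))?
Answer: Add(-40, Mul(-72, I, Pow(3, Rational(1, 2)))) ≈ Add(-40.000, Mul(-124.71, I))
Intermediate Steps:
Function('X')(p) = Pow(Add(-4, p), Rational(1, 2))
r = -72 (r = Mul(Mul(4, -3), 6) = Mul(-12, 6) = -72)
Add(Mul(Function('X')(1), r), Mul(-5, Add(4, 4))) = Add(Mul(Pow(Add(-4, 1), Rational(1, 2)), -72), Mul(-5, Add(4, 4))) = Add(Mul(Pow(-3, Rational(1, 2)), -72), Mul(-5, 8)) = Add(Mul(Mul(I, Pow(3, Rational(1, 2))), -72), -40) = Add(Mul(-72, I, Pow(3, Rational(1, 2))), -40) = Add(-40, Mul(-72, I, Pow(3, Rational(1, 2))))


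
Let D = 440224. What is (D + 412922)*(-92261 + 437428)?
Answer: 294477845382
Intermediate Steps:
(D + 412922)*(-92261 + 437428) = (440224 + 412922)*(-92261 + 437428) = 853146*345167 = 294477845382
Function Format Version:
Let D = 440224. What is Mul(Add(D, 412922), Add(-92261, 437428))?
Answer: 294477845382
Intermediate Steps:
Mul(Add(D, 412922), Add(-92261, 437428)) = Mul(Add(440224, 412922), Add(-92261, 437428)) = Mul(853146, 345167) = 294477845382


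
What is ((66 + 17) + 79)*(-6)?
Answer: -972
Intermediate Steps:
((66 + 17) + 79)*(-6) = (83 + 79)*(-6) = 162*(-6) = -972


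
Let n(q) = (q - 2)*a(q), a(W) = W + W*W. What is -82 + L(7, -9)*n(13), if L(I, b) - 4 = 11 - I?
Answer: 15934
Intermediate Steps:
a(W) = W + W²
n(q) = q*(1 + q)*(-2 + q) (n(q) = (q - 2)*(q*(1 + q)) = (-2 + q)*(q*(1 + q)) = q*(1 + q)*(-2 + q))
L(I, b) = 15 - I (L(I, b) = 4 + (11 - I) = 15 - I)
-82 + L(7, -9)*n(13) = -82 + (15 - 1*7)*(13*(1 + 13)*(-2 + 13)) = -82 + (15 - 7)*(13*14*11) = -82 + 8*2002 = -82 + 16016 = 15934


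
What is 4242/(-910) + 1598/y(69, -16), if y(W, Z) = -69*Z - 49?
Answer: -43159/13715 ≈ -3.1468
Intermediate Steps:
y(W, Z) = -49 - 69*Z
4242/(-910) + 1598/y(69, -16) = 4242/(-910) + 1598/(-49 - 69*(-16)) = 4242*(-1/910) + 1598/(-49 + 1104) = -303/65 + 1598/1055 = -43159/13715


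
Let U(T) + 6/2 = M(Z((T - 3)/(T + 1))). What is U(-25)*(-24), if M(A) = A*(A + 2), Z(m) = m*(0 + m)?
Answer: -2041/54 ≈ -37.796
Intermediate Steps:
Z(m) = m² (Z(m) = m*m = m²)
M(A) = A*(2 + A)
U(T) = -3 + (-3 + T)²*(2 + (-3 + T)²/(1 + T)²)/(1 + T)² (U(T) = -3 + ((T - 3)/(T + 1))²*(2 + ((T - 3)/(T + 1))²) = -3 + ((-3 + T)/(1 + T))²*(2 + ((-3 + T)/(1 + T))²) = -3 + ((-3 + T)²/(1 + T)²)*(2 + (-3 + T)²/(1 + T)²) = -3 + (-3 + T)²*(2 + (-3 + T)²/(1 + T)²)/(1 + T)²)
U(-25)*(-24) = (-3 + (-3 - 25)⁴/(1 - 25)⁴ + 2*(-3 - 25)²/(1 - 25)²)*(-24) = (-3 + (-28)⁴/(-24)⁴ + 2*(-28)²/(-24)²)*(-24) = (-3 + (1/331776)*614656 + 2*(1/576)*784)*(-24) = (-3 + 2401/1296 + 49/18)*(-24) = (2041/1296)*(-24) = -2041/54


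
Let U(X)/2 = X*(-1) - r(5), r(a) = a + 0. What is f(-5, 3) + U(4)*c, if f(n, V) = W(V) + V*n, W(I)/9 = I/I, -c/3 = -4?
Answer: -222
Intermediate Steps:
c = 12 (c = -3*(-4) = 12)
r(a) = a
W(I) = 9 (W(I) = 9*(I/I) = 9*1 = 9)
f(n, V) = 9 + V*n
U(X) = -10 - 2*X (U(X) = 2*(X*(-1) - 1*5) = 2*(-X - 5) = 2*(-5 - X) = -10 - 2*X)
f(-5, 3) + U(4)*c = (9 + 3*(-5)) + (-10 - 2*4)*12 = (9 - 15) + (-10 - 8)*12 = -6 - 18*12 = -6 - 216 = -222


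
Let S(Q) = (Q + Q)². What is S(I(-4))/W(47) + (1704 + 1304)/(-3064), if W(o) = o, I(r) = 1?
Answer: -16140/18001 ≈ -0.89662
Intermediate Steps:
S(Q) = 4*Q² (S(Q) = (2*Q)² = 4*Q²)
S(I(-4))/W(47) + (1704 + 1304)/(-3064) = (4*1²)/47 + (1704 + 1304)/(-3064) = (4*1)*(1/47) + 3008*(-1/3064) = 4*(1/47) - 376/383 = 4/47 - 376/383 = -16140/18001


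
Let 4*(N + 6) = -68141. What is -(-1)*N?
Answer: -68165/4 ≈ -17041.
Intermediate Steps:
N = -68165/4 (N = -6 + (1/4)*(-68141) = -6 - 68141/4 = -68165/4 ≈ -17041.)
-(-1)*N = -(-1)*(-68165)/4 = -1*68165/4 = -68165/4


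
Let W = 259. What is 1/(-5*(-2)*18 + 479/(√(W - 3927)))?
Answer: 660240/119072641 + 958*I*√917/119072641 ≈ 0.0055448 + 0.00024363*I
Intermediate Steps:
1/(-5*(-2)*18 + 479/(√(W - 3927))) = 1/(-5*(-2)*18 + 479/(√(259 - 3927))) = 1/(10*18 + 479/(√(-3668))) = 1/(180 + 479/((2*I*√917))) = 1/(180 + 479*(-I*√917/1834)) = 1/(180 - 479*I*√917/1834)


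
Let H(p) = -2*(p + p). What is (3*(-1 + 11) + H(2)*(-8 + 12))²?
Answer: 4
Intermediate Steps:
H(p) = -4*p
(3*(-1 + 11) + H(2)*(-8 + 12))² = (3*(-1 + 11) + (-4*2)*(-8 + 12))² = (3*10 - 8*4)² = (30 - 32)² = (-2)² = 4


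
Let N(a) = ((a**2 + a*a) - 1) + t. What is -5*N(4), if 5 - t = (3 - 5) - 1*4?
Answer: -210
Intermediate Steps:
t = 11 (t = 5 - ((3 - 5) - 1*4) = 5 - (-2 - 4) = 5 - 1*(-6) = 5 + 6 = 11)
N(a) = 10 + 2*a**2 (N(a) = ((a**2 + a*a) - 1) + 11 = ((a**2 + a**2) - 1) + 11 = (2*a**2 - 1) + 11 = (-1 + 2*a**2) + 11 = 10 + 2*a**2)
-5*N(4) = -5*(10 + 2*4**2) = -5*(10 + 2*16) = -5*(10 + 32) = -5*42 = -210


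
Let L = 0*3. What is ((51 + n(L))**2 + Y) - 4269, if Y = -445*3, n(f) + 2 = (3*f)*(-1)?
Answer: -3203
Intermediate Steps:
L = 0
n(f) = -2 - 3*f (n(f) = -2 + (3*f)*(-1) = -2 - 3*f)
Y = -1335
((51 + n(L))**2 + Y) - 4269 = ((51 + (-2 - 3*0))**2 - 1335) - 4269 = ((51 + (-2 + 0))**2 - 1335) - 4269 = ((51 - 2)**2 - 1335) - 4269 = (49**2 - 1335) - 4269 = (2401 - 1335) - 4269 = 1066 - 4269 = -3203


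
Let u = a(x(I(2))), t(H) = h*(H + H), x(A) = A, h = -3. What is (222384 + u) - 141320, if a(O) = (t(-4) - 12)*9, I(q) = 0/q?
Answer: 81172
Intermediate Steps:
I(q) = 0
t(H) = -6*H (t(H) = -3*(H + H) = -6*H)
a(O) = 108 (a(O) = (-6*(-4) - 12)*9 = (24 - 12)*9 = 12*9 = 108)
u = 108
(222384 + u) - 141320 = (222384 + 108) - 141320 = 222492 - 141320 = 81172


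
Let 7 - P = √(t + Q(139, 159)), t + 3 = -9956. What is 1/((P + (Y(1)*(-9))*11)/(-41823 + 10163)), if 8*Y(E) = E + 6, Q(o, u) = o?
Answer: 161339360/1034249 - 4052480*I*√2455/1034249 ≈ 156.0 - 194.14*I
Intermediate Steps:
t = -9959 (t = -3 - 9956 = -9959)
Y(E) = ¾ + E/8 (Y(E) = (E + 6)/8 = (6 + E)/8 = ¾ + E/8)
P = 7 - 2*I*√2455 (P = 7 - √(-9959 + 139) = 7 - √(-9820) = 7 - 2*I*√2455 ≈ 7.0 - 99.096*I)
1/((P + (Y(1)*(-9))*11)/(-41823 + 10163)) = 1/(((7 - 2*I*√2455) + ((¾ + (⅛)*1)*(-9))*11)/(-41823 + 10163)) = 1/(((7 - 2*I*√2455) + ((¾ + ⅛)*(-9))*11)/(-31660)) = 1/(((7 - 2*I*√2455) + ((7/8)*(-9))*11)*(-1/31660)) = 1/(((7 - 2*I*√2455) - 63/8*11)*(-1/31660)) = 1/(((7 - 2*I*√2455) - 693/8)*(-1/31660)) = 1/((-637/8 - 2*I*√2455)*(-1/31660)) = 1/(637/253280 + I*√2455/15830)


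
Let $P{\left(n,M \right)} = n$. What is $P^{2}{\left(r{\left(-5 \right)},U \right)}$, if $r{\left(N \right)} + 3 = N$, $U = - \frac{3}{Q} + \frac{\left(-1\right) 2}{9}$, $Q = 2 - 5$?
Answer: $64$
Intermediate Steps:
$Q = -3$
$U = \frac{7}{9}$ ($U = - \frac{3}{-3} + \frac{\left(-1\right) 2}{9} = \left(-3\right) \left(- \frac{1}{3}\right) - \frac{2}{9} = 1 - \frac{2}{9} = \frac{7}{9} \approx 0.77778$)
$r{\left(N \right)} = -3 + N$
$P^{2}{\left(r{\left(-5 \right)},U \right)} = \left(-3 - 5\right)^{2} = \left(-8\right)^{2} = 64$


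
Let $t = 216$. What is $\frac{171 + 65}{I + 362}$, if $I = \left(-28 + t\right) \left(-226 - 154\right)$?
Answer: $- \frac{118}{35539} \approx -0.0033203$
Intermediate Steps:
$I = -71440$ ($I = \left(-28 + 216\right) \left(-226 - 154\right) = 188 \left(-380\right) = -71440$)
$\frac{171 + 65}{I + 362} = \frac{171 + 65}{-71440 + 362} = \frac{236}{-71078} = 236 \left(- \frac{1}{71078}\right) = - \frac{118}{35539}$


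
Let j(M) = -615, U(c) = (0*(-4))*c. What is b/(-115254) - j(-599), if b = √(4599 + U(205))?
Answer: 615 - √511/38418 ≈ 615.00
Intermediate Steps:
U(c) = 0 (U(c) = 0*c = 0)
b = 3*√511 (b = √(4599 + 0) = √4599 = 3*√511 ≈ 67.816)
b/(-115254) - j(-599) = (3*√511)/(-115254) - 1*(-615) = (3*√511)*(-1/115254) + 615 = -√511/38418 + 615 = 615 - √511/38418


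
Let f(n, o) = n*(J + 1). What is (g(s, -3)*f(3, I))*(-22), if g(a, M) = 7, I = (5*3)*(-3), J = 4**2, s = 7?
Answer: -7854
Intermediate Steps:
J = 16
I = -45 (I = 15*(-3) = -45)
f(n, o) = 17*n (f(n, o) = n*(16 + 1) = n*17 = 17*n)
(g(s, -3)*f(3, I))*(-22) = (7*(17*3))*(-22) = (7*51)*(-22) = 357*(-22) = -7854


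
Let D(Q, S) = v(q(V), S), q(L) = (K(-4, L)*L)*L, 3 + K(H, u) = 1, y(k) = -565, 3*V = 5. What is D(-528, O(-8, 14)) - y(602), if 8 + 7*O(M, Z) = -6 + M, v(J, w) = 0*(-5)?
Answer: 565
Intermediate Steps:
V = 5/3 (V = (⅓)*5 = 5/3 ≈ 1.6667)
K(H, u) = -2 (K(H, u) = -3 + 1 = -2)
q(L) = -2*L² (q(L) = (-2*L)*L = -2*L²)
v(J, w) = 0
O(M, Z) = -2 + M/7 (O(M, Z) = -8/7 + (-6 + M)/7 = -8/7 + (-6/7 + M/7) = -2 + M/7)
D(Q, S) = 0
D(-528, O(-8, 14)) - y(602) = 0 - 1*(-565) = 0 + 565 = 565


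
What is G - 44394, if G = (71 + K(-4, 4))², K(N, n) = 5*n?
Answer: -36113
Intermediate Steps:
G = 8281 (G = (71 + 5*4)² = (71 + 20)² = 91² = 8281)
G - 44394 = 8281 - 44394 = -36113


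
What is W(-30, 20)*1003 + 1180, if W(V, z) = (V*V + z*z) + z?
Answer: 1325140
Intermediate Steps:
W(V, z) = z + V² + z² (W(V, z) = (V² + z²) + z = z + V² + z²)
W(-30, 20)*1003 + 1180 = (20 + (-30)² + 20²)*1003 + 1180 = (20 + 900 + 400)*1003 + 1180 = 1320*1003 + 1180 = 1323960 + 1180 = 1325140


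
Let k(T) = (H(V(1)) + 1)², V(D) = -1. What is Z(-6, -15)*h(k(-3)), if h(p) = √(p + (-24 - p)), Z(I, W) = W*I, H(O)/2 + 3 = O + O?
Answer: 180*I*√6 ≈ 440.91*I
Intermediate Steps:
H(O) = -6 + 4*O (H(O) = -6 + 2*(O + O) = -6 + 2*(2*O) = -6 + 4*O)
k(T) = 81 (k(T) = ((-6 + 4*(-1)) + 1)² = ((-6 - 4) + 1)² = (-10 + 1)² = (-9)² = 81)
Z(I, W) = I*W
h(p) = 2*I*√6 (h(p) = √(-24) = 2*I*√6)
Z(-6, -15)*h(k(-3)) = (-6*(-15))*(2*I*√6) = 90*(2*I*√6) = 180*I*√6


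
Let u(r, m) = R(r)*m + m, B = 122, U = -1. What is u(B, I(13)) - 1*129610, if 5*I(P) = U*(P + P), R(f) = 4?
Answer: -129636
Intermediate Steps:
I(P) = -2*P/5 (I(P) = (-(P + P))/5 = (-2*P)/5 = -2*P/5)
u(r, m) = 5*m (u(r, m) = 4*m + m = 5*m)
u(B, I(13)) - 1*129610 = 5*(-⅖*13) - 1*129610 = 5*(-26/5) - 129610 = -26 - 129610 = -129636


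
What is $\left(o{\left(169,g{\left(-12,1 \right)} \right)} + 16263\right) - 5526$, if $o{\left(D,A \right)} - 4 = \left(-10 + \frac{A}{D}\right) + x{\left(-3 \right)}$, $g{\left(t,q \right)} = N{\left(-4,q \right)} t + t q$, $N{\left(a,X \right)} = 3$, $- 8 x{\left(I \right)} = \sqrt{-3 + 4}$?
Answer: $\frac{14507759}{1352} \approx 10731.0$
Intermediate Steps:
$x{\left(I \right)} = - \frac{1}{8}$ ($x{\left(I \right)} = - \frac{\sqrt{-3 + 4}}{8} = - \frac{\sqrt{1}}{8} = \left(- \frac{1}{8}\right) 1 = - \frac{1}{8}$)
$g{\left(t,q \right)} = 3 t + q t$ ($g{\left(t,q \right)} = 3 t + t q = 3 t + q t$)
$o{\left(D,A \right)} = - \frac{49}{8} + \frac{A}{D}$ ($o{\left(D,A \right)} = 4 + \left(\left(-10 + \frac{A}{D}\right) - \frac{1}{8}\right) = 4 + \left(- \frac{81}{8} + \frac{A}{D}\right) = - \frac{49}{8} + \frac{A}{D}$)
$\left(o{\left(169,g{\left(-12,1 \right)} \right)} + 16263\right) - 5526 = \left(\left(- \frac{49}{8} + \frac{\left(-12\right) \left(3 + 1\right)}{169}\right) + 16263\right) - 5526 = \left(\left(- \frac{49}{8} + \left(-12\right) 4 \cdot \frac{1}{169}\right) + 16263\right) - 5526 = \left(\left(- \frac{49}{8} - \frac{48}{169}\right) + 16263\right) - 5526 = \left(- \frac{8665}{1352} + 16263\right) - 5526 = \frac{21978911}{1352} - 5526 = \frac{14507759}{1352}$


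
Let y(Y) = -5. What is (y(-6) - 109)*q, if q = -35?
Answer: 3990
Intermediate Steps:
(y(-6) - 109)*q = (-5 - 109)*(-35) = -114*(-35) = 3990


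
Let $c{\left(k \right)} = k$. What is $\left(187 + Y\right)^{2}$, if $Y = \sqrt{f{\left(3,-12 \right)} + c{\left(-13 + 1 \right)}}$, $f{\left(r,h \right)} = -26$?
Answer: $\left(187 + i \sqrt{38}\right)^{2} \approx 34931.0 + 2305.5 i$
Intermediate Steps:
$Y = i \sqrt{38}$ ($Y = \sqrt{-26 + \left(-13 + 1\right)} = \sqrt{-26 - 12} = \sqrt{-38} = i \sqrt{38} \approx 6.1644 i$)
$\left(187 + Y\right)^{2} = \left(187 + i \sqrt{38}\right)^{2}$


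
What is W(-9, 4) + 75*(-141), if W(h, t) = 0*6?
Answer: -10575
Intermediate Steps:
W(h, t) = 0
W(-9, 4) + 75*(-141) = 0 + 75*(-141) = 0 - 10575 = -10575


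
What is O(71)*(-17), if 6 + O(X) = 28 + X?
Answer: -1581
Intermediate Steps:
O(X) = 22 + X (O(X) = -6 + (28 + X) = 22 + X)
O(71)*(-17) = (22 + 71)*(-17) = 93*(-17) = -1581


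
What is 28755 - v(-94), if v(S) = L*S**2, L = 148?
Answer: -1278973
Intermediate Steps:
v(S) = 148*S**2
28755 - v(-94) = 28755 - 148*(-94)**2 = 28755 - 148*8836 = 28755 - 1*1307728 = 28755 - 1307728 = -1278973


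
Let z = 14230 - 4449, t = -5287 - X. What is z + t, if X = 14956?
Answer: -10462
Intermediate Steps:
t = -20243 (t = -5287 - 1*14956 = -5287 - 14956 = -20243)
z = 9781
z + t = 9781 - 20243 = -10462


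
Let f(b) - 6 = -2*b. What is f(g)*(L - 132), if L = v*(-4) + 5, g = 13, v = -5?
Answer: 2140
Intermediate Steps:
L = 25 (L = -5*(-4) + 5 = 20 + 5 = 25)
f(b) = 6 - 2*b
f(g)*(L - 132) = (6 - 2*13)*(25 - 132) = (6 - 26)*(-107) = -20*(-107) = 2140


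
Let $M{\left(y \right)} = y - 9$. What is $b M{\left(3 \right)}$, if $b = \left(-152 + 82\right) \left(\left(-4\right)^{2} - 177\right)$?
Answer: $-67620$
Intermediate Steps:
$M{\left(y \right)} = -9 + y$
$b = 11270$ ($b = - 70 \left(16 - 177\right) = \left(-70\right) \left(-161\right) = 11270$)
$b M{\left(3 \right)} = 11270 \left(-9 + 3\right) = 11270 \left(-6\right) = -67620$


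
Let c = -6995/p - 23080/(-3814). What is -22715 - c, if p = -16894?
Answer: -732014225695/32216858 ≈ -22721.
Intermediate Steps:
c = 208296225/32216858 (c = -6995/(-16894) - 23080/(-3814) = -6995*(-1/16894) - 23080*(-1/3814) = 6995/16894 + 11540/1907 = 208296225/32216858 ≈ 6.4654)
-22715 - c = -22715 - 1*208296225/32216858 = -22715 - 208296225/32216858 = -732014225695/32216858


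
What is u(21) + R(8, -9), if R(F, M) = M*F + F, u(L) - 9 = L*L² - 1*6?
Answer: 9200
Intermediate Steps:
u(L) = 3 + L³ (u(L) = 9 + (L*L² - 1*6) = 9 + (L³ - 6) = 9 + (-6 + L³) = 3 + L³)
R(F, M) = F + F*M (R(F, M) = F*M + F = F + F*M)
u(21) + R(8, -9) = (3 + 21³) + 8*(1 - 9) = (3 + 9261) + 8*(-8) = 9264 - 64 = 9200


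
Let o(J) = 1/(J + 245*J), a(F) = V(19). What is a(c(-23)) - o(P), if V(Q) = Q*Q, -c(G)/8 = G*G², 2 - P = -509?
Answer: 45379865/125706 ≈ 361.00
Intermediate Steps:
P = 511 (P = 2 - 1*(-509) = 2 + 509 = 511)
c(G) = -8*G³ (c(G) = -8*G*G² = -8*G³)
V(Q) = Q²
a(F) = 361 (a(F) = 19² = 361)
o(J) = 1/(246*J)
a(c(-23)) - o(P) = 361 - 1/(246*511) = 361 - 1*1/125706 = 361 - 1/125706 = 45379865/125706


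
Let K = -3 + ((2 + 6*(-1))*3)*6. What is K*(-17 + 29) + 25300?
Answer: 24400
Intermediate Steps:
K = -75 (K = -3 + ((2 - 6)*3)*6 = -3 - 4*3*6 = -3 - 12*6 = -3 - 72 = -75)
K*(-17 + 29) + 25300 = -75*(-17 + 29) + 25300 = -75*12 + 25300 = -900 + 25300 = 24400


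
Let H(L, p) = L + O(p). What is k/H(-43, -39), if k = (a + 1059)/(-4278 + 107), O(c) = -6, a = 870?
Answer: 1929/204379 ≈ 0.0094384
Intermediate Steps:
H(L, p) = -6 + L (H(L, p) = L - 6 = -6 + L)
k = -1929/4171 (k = (870 + 1059)/(-4278 + 107) = 1929/(-4171) = 1929*(-1/4171) = -1929/4171 ≈ -0.46248)
k/H(-43, -39) = -1929/(4171*(-6 - 43)) = -1929/4171/(-49) = -1929/4171*(-1/49) = 1929/204379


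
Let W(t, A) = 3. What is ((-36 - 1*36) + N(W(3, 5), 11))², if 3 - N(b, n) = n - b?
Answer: 5929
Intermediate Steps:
N(b, n) = 3 + b - n (N(b, n) = 3 - (n - b) = 3 + (b - n) = 3 + b - n)
((-36 - 1*36) + N(W(3, 5), 11))² = ((-36 - 1*36) + (3 + 3 - 1*11))² = ((-36 - 36) + (3 + 3 - 11))² = (-72 - 5)² = (-77)² = 5929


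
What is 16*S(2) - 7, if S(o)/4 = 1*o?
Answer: 121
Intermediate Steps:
S(o) = 4*o (S(o) = 4*(1*o) = 4*o)
16*S(2) - 7 = 16*(4*2) - 7 = 16*8 - 7 = 128 - 7 = 121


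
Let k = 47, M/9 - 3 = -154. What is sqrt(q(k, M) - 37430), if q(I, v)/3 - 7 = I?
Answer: 22*I*sqrt(77) ≈ 193.05*I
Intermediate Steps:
M = -1359 (M = 27 + 9*(-154) = 27 - 1386 = -1359)
q(I, v) = 21 + 3*I
sqrt(q(k, M) - 37430) = sqrt((21 + 3*47) - 37430) = sqrt((21 + 141) - 37430) = sqrt(162 - 37430) = sqrt(-37268) = 22*I*sqrt(77)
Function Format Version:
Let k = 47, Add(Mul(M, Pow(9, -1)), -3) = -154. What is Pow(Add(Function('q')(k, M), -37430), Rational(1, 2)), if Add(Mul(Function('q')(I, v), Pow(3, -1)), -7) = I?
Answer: Mul(22, I, Pow(77, Rational(1, 2))) ≈ Mul(193.05, I)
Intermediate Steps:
M = -1359 (M = Add(27, Mul(9, -154)) = Add(27, -1386) = -1359)
Function('q')(I, v) = Add(21, Mul(3, I))
Pow(Add(Function('q')(k, M), -37430), Rational(1, 2)) = Pow(Add(Add(21, Mul(3, 47)), -37430), Rational(1, 2)) = Pow(Add(Add(21, 141), -37430), Rational(1, 2)) = Pow(Add(162, -37430), Rational(1, 2)) = Pow(-37268, Rational(1, 2)) = Mul(22, I, Pow(77, Rational(1, 2)))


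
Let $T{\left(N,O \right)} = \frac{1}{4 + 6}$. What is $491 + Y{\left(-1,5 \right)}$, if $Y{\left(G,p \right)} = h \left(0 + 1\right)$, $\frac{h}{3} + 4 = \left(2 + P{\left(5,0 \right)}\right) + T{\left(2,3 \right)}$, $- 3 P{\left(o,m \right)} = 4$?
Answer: $\frac{4813}{10} \approx 481.3$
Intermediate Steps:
$P{\left(o,m \right)} = - \frac{4}{3}$ ($P{\left(o,m \right)} = \left(- \frac{1}{3}\right) 4 = - \frac{4}{3}$)
$T{\left(N,O \right)} = \frac{1}{10}$
$h = - \frac{97}{10}$ ($h = -12 + 3 \left(\left(2 - \frac{4}{3}\right) + \frac{1}{10}\right) = -12 + 3 \left(\frac{2}{3} + \frac{1}{10}\right) = -12 + 3 \cdot \frac{23}{30} = -12 + \frac{23}{10} = - \frac{97}{10} \approx -9.7$)
$Y{\left(G,p \right)} = - \frac{97}{10}$ ($Y{\left(G,p \right)} = - \frac{97 \left(0 + 1\right)}{10} = \left(- \frac{97}{10}\right) 1 = - \frac{97}{10}$)
$491 + Y{\left(-1,5 \right)} = 491 - \frac{97}{10} = \frac{4813}{10}$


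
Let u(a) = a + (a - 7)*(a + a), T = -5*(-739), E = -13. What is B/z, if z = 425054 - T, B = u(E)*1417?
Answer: 239473/140453 ≈ 1.7050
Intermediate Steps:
T = 3695
u(a) = a + 2*a*(-7 + a) (u(a) = a + (-7 + a)*(2*a) = a + 2*a*(-7 + a))
B = 718419 (B = -13*(-13 + 2*(-13))*1417 = -13*(-13 - 26)*1417 = -13*(-39)*1417 = 507*1417 = 718419)
z = 421359 (z = 425054 - 1*3695 = 425054 - 3695 = 421359)
B/z = 718419/421359 = 718419*(1/421359) = 239473/140453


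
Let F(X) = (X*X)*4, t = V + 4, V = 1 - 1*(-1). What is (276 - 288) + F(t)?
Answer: 132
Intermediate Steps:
V = 2 (V = 1 + 1 = 2)
t = 6 (t = 2 + 4 = 6)
F(X) = 4*X**2 (F(X) = X**2*4 = 4*X**2)
(276 - 288) + F(t) = (276 - 288) + 4*6**2 = -12 + 4*36 = -12 + 144 = 132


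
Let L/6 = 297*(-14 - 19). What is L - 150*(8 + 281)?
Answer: -102156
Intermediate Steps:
L = -58806 (L = 6*(297*(-14 - 19)) = 6*(297*(-33)) = 6*(-9801) = -58806)
L - 150*(8 + 281) = -58806 - 150*(8 + 281) = -58806 - 150*289 = -58806 - 1*43350 = -58806 - 43350 = -102156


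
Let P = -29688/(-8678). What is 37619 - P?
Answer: 163213997/4339 ≈ 37616.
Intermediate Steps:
P = 14844/4339 (P = -29688*(-1/8678) = 14844/4339 ≈ 3.4211)
37619 - P = 37619 - 1*14844/4339 = 37619 - 14844/4339 = 163213997/4339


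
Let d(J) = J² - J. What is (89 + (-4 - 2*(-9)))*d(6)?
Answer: 3090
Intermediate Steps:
(89 + (-4 - 2*(-9)))*d(6) = (89 + (-4 - 2*(-9)))*(6*(-1 + 6)) = (89 + (-4 + 18))*(6*5) = (89 + 14)*30 = 103*30 = 3090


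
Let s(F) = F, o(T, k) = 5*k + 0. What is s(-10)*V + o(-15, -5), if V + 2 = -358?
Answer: 3575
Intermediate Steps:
V = -360 (V = -2 - 358 = -360)
o(T, k) = 5*k
s(-10)*V + o(-15, -5) = -10*(-360) + 5*(-5) = 3600 - 25 = 3575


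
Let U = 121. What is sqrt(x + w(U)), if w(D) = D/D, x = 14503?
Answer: 14*sqrt(74) ≈ 120.43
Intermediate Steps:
w(D) = 1
sqrt(x + w(U)) = sqrt(14503 + 1) = sqrt(14504) = 14*sqrt(74)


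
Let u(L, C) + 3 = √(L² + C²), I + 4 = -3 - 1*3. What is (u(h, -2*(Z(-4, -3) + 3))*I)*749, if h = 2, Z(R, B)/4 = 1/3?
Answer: 22470 - 14980*√178/3 ≈ -44149.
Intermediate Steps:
Z(R, B) = 4/3
I = -10 (I = -4 + (-3 - 1*3) = -4 + (-3 - 3) = -4 - 6 = -10)
u(L, C) = -3 + √(C² + L²) (u(L, C) = -3 + √(L² + C²) = -3 + √(C² + L²))
(u(h, -2*(Z(-4, -3) + 3))*I)*749 = ((-3 + √((-2*(4/3 + 3))² + 2²))*(-10))*749 = ((-3 + √((-2*13/3)² + 4))*(-10))*749 = ((-3 + √((-26/3)² + 4))*(-10))*749 = ((-3 + √(676/9 + 4))*(-10))*749 = ((-3 + √(712/9))*(-10))*749 = ((-3 + 2*√178/3)*(-10))*749 = (30 - 20*√178/3)*749 = 22470 - 14980*√178/3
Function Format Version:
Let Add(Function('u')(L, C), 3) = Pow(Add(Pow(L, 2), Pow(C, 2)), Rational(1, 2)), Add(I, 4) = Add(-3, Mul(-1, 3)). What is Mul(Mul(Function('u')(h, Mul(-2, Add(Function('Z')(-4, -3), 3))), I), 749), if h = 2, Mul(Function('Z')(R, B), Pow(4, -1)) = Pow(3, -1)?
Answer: Add(22470, Mul(Rational(-14980, 3), Pow(178, Rational(1, 2)))) ≈ -44149.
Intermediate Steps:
Function('Z')(R, B) = Rational(4, 3) (Function('Z')(R, B) = Mul(4, Pow(3, -1)) = Mul(4, Rational(1, 3)) = Rational(4, 3))
I = -10 (I = Add(-4, Add(-3, Mul(-1, 3))) = Add(-4, Add(-3, -3)) = Add(-4, -6) = -10)
Function('u')(L, C) = Add(-3, Pow(Add(Pow(C, 2), Pow(L, 2)), Rational(1, 2))) (Function('u')(L, C) = Add(-3, Pow(Add(Pow(L, 2), Pow(C, 2)), Rational(1, 2))) = Add(-3, Pow(Add(Pow(C, 2), Pow(L, 2)), Rational(1, 2))))
Mul(Mul(Function('u')(h, Mul(-2, Add(Function('Z')(-4, -3), 3))), I), 749) = Mul(Mul(Add(-3, Pow(Add(Pow(Mul(-2, Add(Rational(4, 3), 3)), 2), Pow(2, 2)), Rational(1, 2))), -10), 749) = Mul(Mul(Add(-3, Pow(Add(Pow(Mul(-2, Rational(13, 3)), 2), 4), Rational(1, 2))), -10), 749) = Mul(Mul(Add(-3, Pow(Add(Pow(Rational(-26, 3), 2), 4), Rational(1, 2))), -10), 749) = Mul(Mul(Add(-3, Pow(Add(Rational(676, 9), 4), Rational(1, 2))), -10), 749) = Mul(Mul(Add(-3, Pow(Rational(712, 9), Rational(1, 2))), -10), 749) = Mul(Mul(Add(-3, Mul(Rational(2, 3), Pow(178, Rational(1, 2)))), -10), 749) = Mul(Add(30, Mul(Rational(-20, 3), Pow(178, Rational(1, 2)))), 749) = Add(22470, Mul(Rational(-14980, 3), Pow(178, Rational(1, 2))))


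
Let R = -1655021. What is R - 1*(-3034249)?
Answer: 1379228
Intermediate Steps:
R - 1*(-3034249) = -1655021 - 1*(-3034249) = -1655021 + 3034249 = 1379228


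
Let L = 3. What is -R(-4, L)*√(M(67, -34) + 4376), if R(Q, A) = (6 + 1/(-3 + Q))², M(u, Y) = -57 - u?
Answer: -3362*√1063/49 ≈ -2237.0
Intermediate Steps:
-R(-4, L)*√(M(67, -34) + 4376) = -(-17 + 6*(-4))²/(-3 - 4)²*√((-57 - 1*67) + 4376) = -(-17 - 24)²/(-7)²*√((-57 - 67) + 4376) = -(-41)²*(1/49)*√(-124 + 4376) = -1681*(1/49)*√4252 = -1681*2*√1063/49 = -3362*√1063/49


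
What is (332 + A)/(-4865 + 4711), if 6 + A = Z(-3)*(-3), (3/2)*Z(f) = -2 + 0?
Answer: -15/7 ≈ -2.1429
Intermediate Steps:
Z(f) = -4/3 (Z(f) = 2*(-2 + 0)/3 = (⅔)*(-2) = -4/3)
A = -2 (A = -6 - 4/3*(-3) = -6 + 4 = -2)
(332 + A)/(-4865 + 4711) = (332 - 2)/(-4865 + 4711) = 330/(-154) = 330*(-1/154) = -15/7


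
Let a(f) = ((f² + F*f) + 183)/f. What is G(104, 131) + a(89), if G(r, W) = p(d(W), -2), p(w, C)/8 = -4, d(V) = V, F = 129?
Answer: 16737/89 ≈ 188.06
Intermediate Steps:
p(w, C) = -32 (p(w, C) = 8*(-4) = -32)
G(r, W) = -32
a(f) = (183 + f² + 129*f)/f (a(f) = ((f² + 129*f) + 183)/f = (183 + f² + 129*f)/f)
G(104, 131) + a(89) = -32 + (129 + 89 + 183/89) = -32 + 19585/89 = 16737/89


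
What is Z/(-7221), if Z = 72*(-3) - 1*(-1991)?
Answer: -1775/7221 ≈ -0.24581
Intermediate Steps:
Z = 1775 (Z = -216 + 1991 = 1775)
Z/(-7221) = 1775/(-7221) = 1775*(-1/7221) = -1775/7221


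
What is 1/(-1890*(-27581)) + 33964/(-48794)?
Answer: -885239199983/1271769011730 ≈ -0.69607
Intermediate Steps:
1/(-1890*(-27581)) + 33964/(-48794) = -1/1890*(-1/27581) + 33964*(-1/48794) = 1/52128090 - 16982/24397 = -885239199983/1271769011730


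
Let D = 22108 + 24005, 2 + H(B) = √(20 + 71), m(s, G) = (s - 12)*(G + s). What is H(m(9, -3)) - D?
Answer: -46115 + √91 ≈ -46105.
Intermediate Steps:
m(s, G) = (-12 + s)*(G + s)
H(B) = -2 + √91 (H(B) = -2 + √(20 + 71) = -2 + √91)
D = 46113
H(m(9, -3)) - D = (-2 + √91) - 1*46113 = (-2 + √91) - 46113 = -46115 + √91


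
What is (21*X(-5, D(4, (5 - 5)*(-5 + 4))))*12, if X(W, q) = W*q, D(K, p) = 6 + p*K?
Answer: -7560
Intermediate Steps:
D(K, p) = 6 + K*p
(21*X(-5, D(4, (5 - 5)*(-5 + 4))))*12 = (21*(-5*(6 + 4*((5 - 5)*(-5 + 4)))))*12 = (21*(-5*(6 + 4*(0*(-1)))))*12 = (21*(-5*(6 + 4*0)))*12 = (21*(-5*(6 + 0)))*12 = (21*(-5*6))*12 = (21*(-30))*12 = -630*12 = -7560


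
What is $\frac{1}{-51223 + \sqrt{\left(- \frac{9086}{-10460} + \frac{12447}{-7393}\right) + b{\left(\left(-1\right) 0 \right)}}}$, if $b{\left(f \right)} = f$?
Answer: $- \frac{1980557271970}{101450085173630721} - \frac{i \sqrt{1218400995765290}}{101450085173630721} \approx -1.9522 \cdot 10^{-5} - 3.4407 \cdot 10^{-10} i$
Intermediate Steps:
$\frac{1}{-51223 + \sqrt{\left(- \frac{9086}{-10460} + \frac{12447}{-7393}\right) + b{\left(\left(-1\right) 0 \right)}}} = \frac{1}{-51223 + \sqrt{\left(- \frac{9086}{-10460} + \frac{12447}{-7393}\right) - 0}} = \frac{1}{-51223 + \sqrt{\left(\left(-9086\right) \left(- \frac{1}{10460}\right) + 12447 \left(- \frac{1}{7393}\right)\right) + 0}} = \frac{1}{-51223 + \sqrt{\left(\frac{4543}{5230} - \frac{12447}{7393}\right) + 0}} = \frac{1}{-51223 + \sqrt{- \frac{31511411}{38665390} + 0}} = \frac{1}{-51223 + \sqrt{- \frac{31511411}{38665390}}} = \frac{1}{-51223 + \frac{i \sqrt{1218400995765290}}{38665390}}$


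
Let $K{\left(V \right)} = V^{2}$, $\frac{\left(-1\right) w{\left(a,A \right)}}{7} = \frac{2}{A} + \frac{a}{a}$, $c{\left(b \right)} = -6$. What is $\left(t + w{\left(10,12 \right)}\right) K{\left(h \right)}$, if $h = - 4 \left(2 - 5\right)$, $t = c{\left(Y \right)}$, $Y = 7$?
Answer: $-2040$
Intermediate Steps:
$w{\left(a,A \right)} = -7 - \frac{14}{A}$ ($w{\left(a,A \right)} = - 7 \left(\frac{2}{A} + \frac{a}{a}\right) = - 7 \left(\frac{2}{A} + 1\right) = - 7 \left(1 + \frac{2}{A}\right) = -7 - \frac{14}{A}$)
$t = -6$
$h = 12$ ($h = \left(-4\right) \left(-3\right) = 12$)
$\left(t + w{\left(10,12 \right)}\right) K{\left(h \right)} = \left(-6 - \left(7 + \frac{14}{12}\right)\right) 12^{2} = \left(-6 - \frac{49}{6}\right) 144 = \left(- \frac{85}{6}\right) 144 = -2040$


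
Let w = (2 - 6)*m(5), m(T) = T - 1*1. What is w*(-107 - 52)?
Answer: 2544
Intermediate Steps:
m(T) = -1 + T (m(T) = T - 1 = -1 + T)
w = -16 (w = (2 - 6)*(-1 + 5) = -4*4 = -16)
w*(-107 - 52) = -16*(-107 - 52) = -16*(-159) = 2544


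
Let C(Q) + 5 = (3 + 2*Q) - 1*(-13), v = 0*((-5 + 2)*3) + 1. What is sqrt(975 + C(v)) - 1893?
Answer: -1893 + 2*sqrt(247) ≈ -1861.6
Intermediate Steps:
v = 1 (v = 0*(-3*3) + 1 = 0*(-9) + 1 = 0 + 1 = 1)
C(Q) = 11 + 2*Q (C(Q) = -5 + ((3 + 2*Q) - 1*(-13)) = -5 + ((3 + 2*Q) + 13) = -5 + (16 + 2*Q) = 11 + 2*Q)
sqrt(975 + C(v)) - 1893 = sqrt(975 + (11 + 2*1)) - 1893 = sqrt(975 + (11 + 2)) - 1893 = sqrt(975 + 13) - 1893 = sqrt(988) - 1893 = 2*sqrt(247) - 1893 = -1893 + 2*sqrt(247)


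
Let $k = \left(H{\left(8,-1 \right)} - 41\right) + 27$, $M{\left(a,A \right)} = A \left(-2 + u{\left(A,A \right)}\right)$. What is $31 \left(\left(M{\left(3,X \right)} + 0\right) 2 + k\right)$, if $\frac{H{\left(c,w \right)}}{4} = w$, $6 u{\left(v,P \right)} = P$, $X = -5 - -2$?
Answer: $-93$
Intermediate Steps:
$X = -3$ ($X = -5 + 2 = -3$)
$u{\left(v,P \right)} = \frac{P}{6}$
$M{\left(a,A \right)} = A \left(-2 + \frac{A}{6}\right)$
$H{\left(c,w \right)} = 4 w$
$k = -18$ ($k = \left(4 \left(-1\right) - 41\right) + 27 = \left(-4 - 41\right) + 27 = -45 + 27 = -18$)
$31 \left(\left(M{\left(3,X \right)} + 0\right) 2 + k\right) = 31 \left(\left(\frac{1}{6} \left(-3\right) \left(-12 - 3\right) + 0\right) 2 - 18\right) = 31 \left(\left(\frac{1}{6} \left(-3\right) \left(-15\right) + 0\right) 2 - 18\right) = 31 \left(\left(\frac{15}{2} + 0\right) 2 - 18\right) = 31 \left(\frac{15}{2} \cdot 2 - 18\right) = 31 \left(15 - 18\right) = 31 \left(-3\right) = -93$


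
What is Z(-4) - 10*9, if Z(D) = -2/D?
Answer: -179/2 ≈ -89.500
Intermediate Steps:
Z(-4) - 10*9 = -2/(-4) - 10*9 = -2*(-¼) - 90 = ½ - 90 = -179/2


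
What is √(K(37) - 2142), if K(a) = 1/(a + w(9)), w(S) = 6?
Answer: 13*I*√23435/43 ≈ 46.281*I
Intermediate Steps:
K(a) = 1/(6 + a) (K(a) = 1/(a + 6) = 1/(6 + a))
√(K(37) - 2142) = √(1/(6 + 37) - 2142) = √(1/43 - 2142) = √(-92105/43) = 13*I*√23435/43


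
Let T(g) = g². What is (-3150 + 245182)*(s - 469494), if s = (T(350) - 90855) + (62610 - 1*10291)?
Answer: -93310596960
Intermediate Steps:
s = 83964 (s = (350² - 90855) + (62610 - 1*10291) = (122500 - 90855) + (62610 - 10291) = 31645 + 52319 = 83964)
(-3150 + 245182)*(s - 469494) = (-3150 + 245182)*(83964 - 469494) = 242032*(-385530) = -93310596960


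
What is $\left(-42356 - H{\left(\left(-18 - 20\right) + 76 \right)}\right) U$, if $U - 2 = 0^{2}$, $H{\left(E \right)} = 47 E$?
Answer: $-88284$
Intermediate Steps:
$U = 2$ ($U = 2 + 0^{2} = 2 + 0 = 2$)
$\left(-42356 - H{\left(\left(-18 - 20\right) + 76 \right)}\right) U = \left(-42356 - 47 \left(\left(-18 - 20\right) + 76\right)\right) 2 = \left(-42356 - 47 \left(-38 + 76\right)\right) 2 = \left(-42356 - 47 \cdot 38\right) 2 = \left(-42356 - 1786\right) 2 = \left(-44142\right) 2 = -88284$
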